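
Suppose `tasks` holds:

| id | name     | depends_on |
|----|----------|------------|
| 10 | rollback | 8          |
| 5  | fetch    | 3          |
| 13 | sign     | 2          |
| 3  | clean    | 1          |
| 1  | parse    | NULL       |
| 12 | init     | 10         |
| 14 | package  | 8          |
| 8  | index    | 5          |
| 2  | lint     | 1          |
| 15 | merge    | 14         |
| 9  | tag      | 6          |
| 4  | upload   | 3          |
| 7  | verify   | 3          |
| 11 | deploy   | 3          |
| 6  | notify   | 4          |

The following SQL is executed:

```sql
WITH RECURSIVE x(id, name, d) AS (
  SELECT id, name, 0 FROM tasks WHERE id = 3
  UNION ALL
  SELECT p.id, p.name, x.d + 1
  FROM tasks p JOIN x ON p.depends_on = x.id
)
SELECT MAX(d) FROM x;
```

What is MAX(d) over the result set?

4

Base: id=3 (clean) at d 0.
Iteration 1: rows with depends_on in {3} -> upload (id 4, d 1), fetch (id 5, d 1), verify (id 7, d 1), deploy (id 11, d 1).
Iteration 2: rows with depends_on in {4,5,7,11} -> notify (id 6, d 2), index (id 8, d 2).
Iteration 3: rows with depends_on in {6,8} -> tag (id 9, d 3), rollback (id 10, d 3), package (id 14, d 3).
Iteration 4: rows with depends_on in {9,10,14} -> init (id 12, d 4), merge (id 15, d 4).
Iteration 5: no rows with depends_on in {12,15}; recursion stops.
d values: 0, 1, 1, 1, 1, 2, 2, 3, 3, 3, 4, 4; the maximum is 4.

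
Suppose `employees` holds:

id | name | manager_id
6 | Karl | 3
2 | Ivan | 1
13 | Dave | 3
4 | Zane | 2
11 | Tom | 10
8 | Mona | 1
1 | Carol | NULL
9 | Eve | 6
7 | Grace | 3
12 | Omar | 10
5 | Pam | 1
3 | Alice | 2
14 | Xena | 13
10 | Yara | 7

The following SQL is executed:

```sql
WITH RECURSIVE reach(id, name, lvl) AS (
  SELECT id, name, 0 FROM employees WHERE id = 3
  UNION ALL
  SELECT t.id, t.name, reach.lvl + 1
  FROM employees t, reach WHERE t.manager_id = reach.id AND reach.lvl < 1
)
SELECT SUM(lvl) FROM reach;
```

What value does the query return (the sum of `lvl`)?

3

Base: id=3 (Alice) at lvl 0.
Iteration 1: rows with manager_id in {3} -> Karl (id 6, lvl 1), Grace (id 7, lvl 1), Dave (id 13, lvl 1).
Iteration 2: lvl < 1 fails for all current rows; recursion stops.
SUM(lvl) = 0 + 1 + 1 + 1 = 3.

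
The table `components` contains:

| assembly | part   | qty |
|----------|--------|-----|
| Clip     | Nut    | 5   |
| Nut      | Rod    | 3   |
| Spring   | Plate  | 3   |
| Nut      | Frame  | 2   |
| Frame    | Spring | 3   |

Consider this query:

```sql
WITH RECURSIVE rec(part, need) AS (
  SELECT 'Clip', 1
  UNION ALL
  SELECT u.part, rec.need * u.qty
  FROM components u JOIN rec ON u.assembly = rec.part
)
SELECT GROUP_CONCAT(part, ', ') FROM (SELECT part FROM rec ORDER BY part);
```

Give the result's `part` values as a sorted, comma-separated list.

Base: (Clip, need=1).
Iteration 1: components of {Clip} -> Nut = 1*5 = 5.
Iteration 2: components of {Nut} -> Frame = 5*2 = 10, Rod = 5*3 = 15.
Iteration 3: components of {Frame,Rod} -> Spring = 10*3 = 30.
Iteration 4: components of {Spring} -> Plate = 30*3 = 90.
Iteration 5: no further components; recursion stops.

Clip, Frame, Nut, Plate, Rod, Spring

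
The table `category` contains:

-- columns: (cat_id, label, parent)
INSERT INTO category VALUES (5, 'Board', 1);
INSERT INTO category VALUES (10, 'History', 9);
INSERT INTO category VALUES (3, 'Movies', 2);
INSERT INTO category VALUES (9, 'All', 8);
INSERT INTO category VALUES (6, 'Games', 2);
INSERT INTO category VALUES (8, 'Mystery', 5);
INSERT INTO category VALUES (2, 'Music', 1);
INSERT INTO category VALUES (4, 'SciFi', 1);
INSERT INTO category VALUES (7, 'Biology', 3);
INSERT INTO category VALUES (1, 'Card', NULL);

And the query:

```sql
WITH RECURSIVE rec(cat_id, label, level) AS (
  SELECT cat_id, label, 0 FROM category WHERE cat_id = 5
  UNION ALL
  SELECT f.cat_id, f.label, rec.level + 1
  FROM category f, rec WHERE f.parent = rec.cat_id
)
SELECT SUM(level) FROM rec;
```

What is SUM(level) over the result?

6

Base: cat_id=5 (Board) at level 0.
Iteration 1: rows with parent in {5} -> Mystery (id 8, level 1).
Iteration 2: rows with parent in {8} -> All (id 9, level 2).
Iteration 3: rows with parent in {9} -> History (id 10, level 3).
Iteration 4: no rows with parent in {10}; recursion stops.
SUM(level) = 0 + 1 + 2 + 3 = 6.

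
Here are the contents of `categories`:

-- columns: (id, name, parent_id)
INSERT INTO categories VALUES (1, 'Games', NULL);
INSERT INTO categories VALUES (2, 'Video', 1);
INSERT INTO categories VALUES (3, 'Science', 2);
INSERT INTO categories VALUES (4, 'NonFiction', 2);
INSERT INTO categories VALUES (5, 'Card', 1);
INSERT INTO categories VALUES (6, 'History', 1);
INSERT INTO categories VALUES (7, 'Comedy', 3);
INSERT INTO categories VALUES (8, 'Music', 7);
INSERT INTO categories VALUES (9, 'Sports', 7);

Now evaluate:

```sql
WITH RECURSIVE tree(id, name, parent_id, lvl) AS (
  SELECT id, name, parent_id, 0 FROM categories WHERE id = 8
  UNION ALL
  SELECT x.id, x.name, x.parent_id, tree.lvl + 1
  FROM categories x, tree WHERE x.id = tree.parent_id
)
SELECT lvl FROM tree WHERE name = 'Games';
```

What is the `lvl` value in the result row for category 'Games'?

4

Base: id=8 (Music), parent_id=7, lvl 0.
Iteration 1: join on id=7 -> Comedy (id 7, parent_id=3, lvl 1).
Iteration 2: join on id=3 -> Science (id 3, parent_id=2, lvl 2).
Iteration 3: join on id=2 -> Video (id 2, parent_id=1, lvl 3).
Iteration 4: join on id=1 -> Games (id 1, parent_id=NULL, lvl 4).
Iteration 5: parent_id is NULL; no match; recursion stops.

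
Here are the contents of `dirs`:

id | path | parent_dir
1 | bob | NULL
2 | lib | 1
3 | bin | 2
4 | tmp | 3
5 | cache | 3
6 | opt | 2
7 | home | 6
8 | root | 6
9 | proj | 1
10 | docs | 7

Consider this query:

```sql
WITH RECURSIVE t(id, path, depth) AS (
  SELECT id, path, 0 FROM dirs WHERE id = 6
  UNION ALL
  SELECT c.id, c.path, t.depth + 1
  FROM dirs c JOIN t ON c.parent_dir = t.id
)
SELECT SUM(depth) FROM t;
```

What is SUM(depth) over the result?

Base: id=6 (opt) at depth 0.
Iteration 1: rows with parent_dir in {6} -> home (id 7, depth 1), root (id 8, depth 1).
Iteration 2: rows with parent_dir in {7,8} -> docs (id 10, depth 2).
Iteration 3: no rows with parent_dir in {10}; recursion stops.
SUM(depth) = 0 + 1 + 1 + 2 = 4.

4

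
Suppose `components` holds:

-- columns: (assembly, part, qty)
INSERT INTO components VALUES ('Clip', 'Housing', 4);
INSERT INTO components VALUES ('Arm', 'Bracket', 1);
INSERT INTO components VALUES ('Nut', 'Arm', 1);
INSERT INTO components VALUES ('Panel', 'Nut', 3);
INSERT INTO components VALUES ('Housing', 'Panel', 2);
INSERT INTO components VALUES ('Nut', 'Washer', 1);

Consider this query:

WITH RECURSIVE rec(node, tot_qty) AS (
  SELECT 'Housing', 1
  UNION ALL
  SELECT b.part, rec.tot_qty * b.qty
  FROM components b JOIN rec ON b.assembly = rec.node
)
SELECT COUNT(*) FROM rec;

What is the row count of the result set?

6

Base: (Housing, tot_qty=1).
Iteration 1: components of {Housing} -> Panel = 1*2 = 2.
Iteration 2: components of {Panel} -> Nut = 2*3 = 6.
Iteration 3: components of {Nut} -> Arm = 6*1 = 6, Washer = 6*1 = 6.
Iteration 4: components of {Arm,Washer} -> Bracket = 6*1 = 6.
Iteration 5: no further components; recursion stops.
Total rows emitted: 6.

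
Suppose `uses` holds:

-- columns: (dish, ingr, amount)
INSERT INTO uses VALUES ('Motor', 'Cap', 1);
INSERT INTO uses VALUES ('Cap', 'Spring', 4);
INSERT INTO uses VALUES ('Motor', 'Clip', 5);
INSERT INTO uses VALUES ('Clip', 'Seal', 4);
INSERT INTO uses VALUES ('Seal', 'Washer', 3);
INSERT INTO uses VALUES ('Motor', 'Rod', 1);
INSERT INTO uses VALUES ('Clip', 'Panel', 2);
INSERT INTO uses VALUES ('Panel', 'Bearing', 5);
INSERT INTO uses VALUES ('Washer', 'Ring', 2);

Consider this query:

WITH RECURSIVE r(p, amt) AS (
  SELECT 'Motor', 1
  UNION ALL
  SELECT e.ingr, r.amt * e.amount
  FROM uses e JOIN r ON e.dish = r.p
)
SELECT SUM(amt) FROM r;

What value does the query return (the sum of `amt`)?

Base: (Motor, amt=1).
Iteration 1: components of {Motor} -> Cap = 1*1 = 1, Clip = 1*5 = 5, Rod = 1*1 = 1.
Iteration 2: components of {Cap,Clip,Rod} -> Panel = 5*2 = 10, Seal = 5*4 = 20, Spring = 1*4 = 4.
Iteration 3: components of {Panel,Seal,Spring} -> Bearing = 10*5 = 50, Washer = 20*3 = 60.
Iteration 4: components of {Bearing,Washer} -> Ring = 60*2 = 120.
Iteration 5: no further components; recursion stops.
SUM(amt) = 1 + 1 + 5 + 1 + 4 + 20 + 10 + 60 + 50 + 120 = 272.

272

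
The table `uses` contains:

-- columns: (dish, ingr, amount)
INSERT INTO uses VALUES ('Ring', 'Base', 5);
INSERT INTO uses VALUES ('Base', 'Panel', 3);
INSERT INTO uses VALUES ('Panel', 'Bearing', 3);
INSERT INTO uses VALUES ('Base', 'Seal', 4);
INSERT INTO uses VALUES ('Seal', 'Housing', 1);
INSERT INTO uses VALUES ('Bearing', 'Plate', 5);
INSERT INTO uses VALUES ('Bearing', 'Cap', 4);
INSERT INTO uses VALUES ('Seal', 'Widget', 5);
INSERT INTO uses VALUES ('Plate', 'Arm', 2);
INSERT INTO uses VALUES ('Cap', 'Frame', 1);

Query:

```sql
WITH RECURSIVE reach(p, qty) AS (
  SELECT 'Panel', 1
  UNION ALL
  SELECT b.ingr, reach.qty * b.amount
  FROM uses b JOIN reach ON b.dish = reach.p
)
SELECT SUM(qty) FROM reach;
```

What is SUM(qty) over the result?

Base: (Panel, qty=1).
Iteration 1: components of {Panel} -> Bearing = 1*3 = 3.
Iteration 2: components of {Bearing} -> Cap = 3*4 = 12, Plate = 3*5 = 15.
Iteration 3: components of {Cap,Plate} -> Arm = 15*2 = 30, Frame = 12*1 = 12.
Iteration 4: no further components; recursion stops.
SUM(qty) = 1 + 3 + 15 + 12 + 30 + 12 = 73.

73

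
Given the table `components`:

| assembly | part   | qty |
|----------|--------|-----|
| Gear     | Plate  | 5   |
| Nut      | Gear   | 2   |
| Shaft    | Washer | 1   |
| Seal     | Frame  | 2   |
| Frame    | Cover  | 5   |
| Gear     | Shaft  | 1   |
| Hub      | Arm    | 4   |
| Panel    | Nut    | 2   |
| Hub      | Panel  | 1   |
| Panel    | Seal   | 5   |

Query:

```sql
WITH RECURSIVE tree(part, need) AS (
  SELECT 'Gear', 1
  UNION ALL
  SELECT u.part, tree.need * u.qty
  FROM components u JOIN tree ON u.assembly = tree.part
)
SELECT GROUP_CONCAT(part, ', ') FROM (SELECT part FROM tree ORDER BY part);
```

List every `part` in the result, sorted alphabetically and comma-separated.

Gear, Plate, Shaft, Washer

Base: (Gear, need=1).
Iteration 1: components of {Gear} -> Plate = 1*5 = 5, Shaft = 1*1 = 1.
Iteration 2: components of {Plate,Shaft} -> Washer = 1*1 = 1.
Iteration 3: no further components; recursion stops.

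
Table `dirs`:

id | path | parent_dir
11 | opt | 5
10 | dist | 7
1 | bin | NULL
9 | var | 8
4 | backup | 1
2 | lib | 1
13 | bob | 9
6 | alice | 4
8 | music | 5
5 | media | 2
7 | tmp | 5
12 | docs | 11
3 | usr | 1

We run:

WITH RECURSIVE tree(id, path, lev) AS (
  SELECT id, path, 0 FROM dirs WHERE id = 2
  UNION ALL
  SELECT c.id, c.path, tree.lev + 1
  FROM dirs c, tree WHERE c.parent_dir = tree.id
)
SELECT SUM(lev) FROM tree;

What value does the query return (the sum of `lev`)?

Base: id=2 (lib) at lev 0.
Iteration 1: rows with parent_dir in {2} -> media (id 5, lev 1).
Iteration 2: rows with parent_dir in {5} -> tmp (id 7, lev 2), music (id 8, lev 2), opt (id 11, lev 2).
Iteration 3: rows with parent_dir in {7,8,11} -> var (id 9, lev 3), dist (id 10, lev 3), docs (id 12, lev 3).
Iteration 4: rows with parent_dir in {9,10,12} -> bob (id 13, lev 4).
Iteration 5: no rows with parent_dir in {13}; recursion stops.
SUM(lev) = 0 + 1 + 2 + 2 + 2 + 3 + 3 + 3 + 4 = 20.

20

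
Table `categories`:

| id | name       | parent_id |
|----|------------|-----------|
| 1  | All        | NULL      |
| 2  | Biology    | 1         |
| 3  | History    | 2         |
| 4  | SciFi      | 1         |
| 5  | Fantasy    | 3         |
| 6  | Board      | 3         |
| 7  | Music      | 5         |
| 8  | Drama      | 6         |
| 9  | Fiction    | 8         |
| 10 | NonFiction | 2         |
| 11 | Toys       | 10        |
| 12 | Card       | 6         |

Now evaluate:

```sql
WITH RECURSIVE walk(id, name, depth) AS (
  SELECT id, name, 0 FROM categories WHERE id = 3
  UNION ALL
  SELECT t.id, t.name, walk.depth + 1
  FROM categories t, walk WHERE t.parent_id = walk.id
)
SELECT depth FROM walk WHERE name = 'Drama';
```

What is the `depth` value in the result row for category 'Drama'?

Base: id=3 (History) at depth 0.
Iteration 1: rows with parent_id in {3} -> Fantasy (id 5, depth 1), Board (id 6, depth 1).
Iteration 2: rows with parent_id in {5,6} -> Music (id 7, depth 2), Drama (id 8, depth 2), Card (id 12, depth 2).
Iteration 3: rows with parent_id in {7,8,12} -> Fiction (id 9, depth 3).
Iteration 4: no rows with parent_id in {9}; recursion stops.

2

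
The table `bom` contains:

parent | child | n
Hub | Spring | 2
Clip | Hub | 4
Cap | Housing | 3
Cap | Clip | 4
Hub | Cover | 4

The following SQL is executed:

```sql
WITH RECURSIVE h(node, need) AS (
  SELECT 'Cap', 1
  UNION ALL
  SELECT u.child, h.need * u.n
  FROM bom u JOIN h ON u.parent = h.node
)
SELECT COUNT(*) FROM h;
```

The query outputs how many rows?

6

Base: (Cap, need=1).
Iteration 1: components of {Cap} -> Clip = 1*4 = 4, Housing = 1*3 = 3.
Iteration 2: components of {Clip,Housing} -> Hub = 4*4 = 16.
Iteration 3: components of {Hub} -> Cover = 16*4 = 64, Spring = 16*2 = 32.
Iteration 4: no further components; recursion stops.
Total rows emitted: 6.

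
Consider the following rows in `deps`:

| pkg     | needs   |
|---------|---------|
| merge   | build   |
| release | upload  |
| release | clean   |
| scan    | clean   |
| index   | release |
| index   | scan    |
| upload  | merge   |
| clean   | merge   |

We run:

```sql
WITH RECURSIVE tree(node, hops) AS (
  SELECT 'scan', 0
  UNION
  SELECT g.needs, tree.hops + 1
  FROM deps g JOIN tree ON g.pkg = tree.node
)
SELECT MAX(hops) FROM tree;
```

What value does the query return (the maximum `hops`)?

Base: (scan, hops=0).
Iteration 1: edges from {scan} -> (clean, hops=1).
Iteration 2: edges from {clean} -> (merge, hops=2).
Iteration 3: edges from {merge} -> (build, hops=3).
Iteration 4: no outgoing edges from {build}; recursion stops.
hops values: 0, 1, 2, 3; the maximum is 3.

3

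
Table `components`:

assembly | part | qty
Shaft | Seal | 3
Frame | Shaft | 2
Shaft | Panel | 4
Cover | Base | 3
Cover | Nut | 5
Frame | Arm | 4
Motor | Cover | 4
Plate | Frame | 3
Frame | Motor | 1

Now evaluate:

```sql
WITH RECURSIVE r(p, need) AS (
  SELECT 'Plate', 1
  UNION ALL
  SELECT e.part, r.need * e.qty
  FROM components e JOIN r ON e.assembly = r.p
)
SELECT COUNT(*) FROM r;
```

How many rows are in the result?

10

Base: (Plate, need=1).
Iteration 1: components of {Plate} -> Frame = 1*3 = 3.
Iteration 2: components of {Frame} -> Arm = 3*4 = 12, Motor = 3*1 = 3, Shaft = 3*2 = 6.
Iteration 3: components of {Arm,Motor,Shaft} -> Cover = 3*4 = 12, Panel = 6*4 = 24, Seal = 6*3 = 18.
Iteration 4: components of {Cover,Panel,Seal} -> Base = 12*3 = 36, Nut = 12*5 = 60.
Iteration 5: no further components; recursion stops.
Total rows emitted: 10.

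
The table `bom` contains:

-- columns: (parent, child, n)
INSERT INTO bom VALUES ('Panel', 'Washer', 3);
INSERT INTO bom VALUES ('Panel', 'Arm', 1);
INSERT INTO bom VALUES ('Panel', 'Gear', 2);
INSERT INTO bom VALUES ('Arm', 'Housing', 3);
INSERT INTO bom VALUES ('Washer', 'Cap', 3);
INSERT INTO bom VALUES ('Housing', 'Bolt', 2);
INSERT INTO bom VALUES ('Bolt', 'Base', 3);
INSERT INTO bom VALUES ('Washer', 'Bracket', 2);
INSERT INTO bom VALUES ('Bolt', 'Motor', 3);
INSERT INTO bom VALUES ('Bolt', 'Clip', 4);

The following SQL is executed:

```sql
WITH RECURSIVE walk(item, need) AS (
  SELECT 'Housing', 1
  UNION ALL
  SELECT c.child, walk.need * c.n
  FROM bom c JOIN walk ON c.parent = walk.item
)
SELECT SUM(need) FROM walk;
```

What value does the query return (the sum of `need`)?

Base: (Housing, need=1).
Iteration 1: components of {Housing} -> Bolt = 1*2 = 2.
Iteration 2: components of {Bolt} -> Base = 2*3 = 6, Clip = 2*4 = 8, Motor = 2*3 = 6.
Iteration 3: no further components; recursion stops.
SUM(need) = 1 + 2 + 6 + 6 + 8 = 23.

23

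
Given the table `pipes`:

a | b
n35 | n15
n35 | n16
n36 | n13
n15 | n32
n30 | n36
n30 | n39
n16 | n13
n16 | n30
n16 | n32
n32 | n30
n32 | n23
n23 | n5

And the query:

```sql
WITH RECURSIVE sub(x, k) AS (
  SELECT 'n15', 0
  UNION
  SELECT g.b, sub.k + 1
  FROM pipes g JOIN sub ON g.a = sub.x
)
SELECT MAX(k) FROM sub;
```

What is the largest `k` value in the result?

Base: (n15, k=0).
Iteration 1: edges from {n15} -> (n32, k=1).
Iteration 2: edges from {n32} -> (n23, k=2), (n30, k=2).
Iteration 3: edges from {n23,n30} -> (n36, k=3), (n39, k=3), (n5, k=3).
Iteration 4: edges from {n36,n39,n5} -> (n13, k=4).
Iteration 5: no outgoing edges from {n13}; recursion stops.
k values: 0, 1, 2, 2, 3, 3, 3, 4; the maximum is 4.

4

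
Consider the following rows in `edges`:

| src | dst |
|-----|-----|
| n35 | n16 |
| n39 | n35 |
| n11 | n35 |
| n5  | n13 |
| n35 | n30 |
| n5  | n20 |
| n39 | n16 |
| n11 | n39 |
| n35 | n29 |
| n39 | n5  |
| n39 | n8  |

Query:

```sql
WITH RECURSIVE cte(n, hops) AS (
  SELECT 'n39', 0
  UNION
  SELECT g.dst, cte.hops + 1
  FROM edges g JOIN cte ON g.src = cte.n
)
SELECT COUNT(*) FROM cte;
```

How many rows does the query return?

Base: (n39, hops=0).
Iteration 1: edges from {n39} -> (n16, hops=1), (n35, hops=1), (n5, hops=1), (n8, hops=1).
Iteration 2: edges from {n16,n35,n5,n8} -> (n13, hops=2), (n16, hops=2), (n20, hops=2), (n29, hops=2), (n30, hops=2).
Iteration 3: no outgoing edges from {n13,n16,n20,n29,n30}; recursion stops.
Total rows emitted: 10.

10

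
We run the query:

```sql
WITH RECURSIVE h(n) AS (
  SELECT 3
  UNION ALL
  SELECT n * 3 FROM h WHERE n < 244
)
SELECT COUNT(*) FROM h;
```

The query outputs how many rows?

6

Base: n=3.
Iteration 1: 3 < 244 holds -> n = 3 * 3 = 9.
Iteration 2: 9 < 244 holds -> n = 9 * 3 = 27.
Iteration 3: 27 < 244 holds -> n = 27 * 3 = 81.
Iteration 4: 81 < 244 holds -> n = 81 * 3 = 243.
Iteration 5: 243 < 244 holds -> n = 243 * 3 = 729.
Iteration 6: 729 < 244 fails; recursion stops.
Total rows emitted: 6.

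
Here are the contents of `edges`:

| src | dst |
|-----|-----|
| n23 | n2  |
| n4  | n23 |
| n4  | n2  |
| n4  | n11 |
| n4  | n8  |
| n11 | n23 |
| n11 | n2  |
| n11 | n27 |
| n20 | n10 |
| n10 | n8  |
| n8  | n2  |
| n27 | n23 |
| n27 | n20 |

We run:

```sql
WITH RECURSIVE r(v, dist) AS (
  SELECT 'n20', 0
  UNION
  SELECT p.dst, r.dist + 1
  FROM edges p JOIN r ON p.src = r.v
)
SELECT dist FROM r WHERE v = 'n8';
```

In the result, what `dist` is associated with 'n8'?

2

Base: (n20, dist=0).
Iteration 1: edges from {n20} -> (n10, dist=1).
Iteration 2: edges from {n10} -> (n8, dist=2).
Iteration 3: edges from {n8} -> (n2, dist=3).
Iteration 4: no outgoing edges from {n2}; recursion stops.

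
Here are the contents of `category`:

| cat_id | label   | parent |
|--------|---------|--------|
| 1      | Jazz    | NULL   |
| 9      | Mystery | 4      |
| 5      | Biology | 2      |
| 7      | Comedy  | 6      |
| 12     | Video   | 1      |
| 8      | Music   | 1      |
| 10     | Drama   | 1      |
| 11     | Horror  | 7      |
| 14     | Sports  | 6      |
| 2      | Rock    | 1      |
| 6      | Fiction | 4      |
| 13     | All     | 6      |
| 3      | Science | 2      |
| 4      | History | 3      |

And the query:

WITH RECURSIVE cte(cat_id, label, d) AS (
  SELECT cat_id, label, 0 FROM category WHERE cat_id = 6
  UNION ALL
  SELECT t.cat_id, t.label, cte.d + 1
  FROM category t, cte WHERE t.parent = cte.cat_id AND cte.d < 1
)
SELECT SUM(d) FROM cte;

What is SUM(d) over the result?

3

Base: cat_id=6 (Fiction) at d 0.
Iteration 1: rows with parent in {6} -> Comedy (id 7, d 1), All (id 13, d 1), Sports (id 14, d 1).
Iteration 2: d < 1 fails for all current rows; recursion stops.
SUM(d) = 0 + 1 + 1 + 1 = 3.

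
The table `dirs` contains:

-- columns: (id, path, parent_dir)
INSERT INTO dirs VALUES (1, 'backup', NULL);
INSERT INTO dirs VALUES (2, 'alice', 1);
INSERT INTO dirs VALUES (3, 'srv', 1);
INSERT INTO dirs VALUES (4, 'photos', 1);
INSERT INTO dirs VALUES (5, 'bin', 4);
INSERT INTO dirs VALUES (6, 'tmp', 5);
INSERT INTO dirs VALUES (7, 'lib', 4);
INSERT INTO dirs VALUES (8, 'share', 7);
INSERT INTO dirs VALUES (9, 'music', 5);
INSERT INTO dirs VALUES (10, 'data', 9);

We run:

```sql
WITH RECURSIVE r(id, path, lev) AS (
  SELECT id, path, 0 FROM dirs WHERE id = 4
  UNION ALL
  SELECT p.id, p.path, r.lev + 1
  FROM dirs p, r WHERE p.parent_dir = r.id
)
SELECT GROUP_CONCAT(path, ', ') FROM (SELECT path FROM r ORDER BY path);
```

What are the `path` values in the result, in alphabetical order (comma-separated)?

bin, data, lib, music, photos, share, tmp

Base: id=4 (photos) at lev 0.
Iteration 1: rows with parent_dir in {4} -> bin (id 5, lev 1), lib (id 7, lev 1).
Iteration 2: rows with parent_dir in {5,7} -> tmp (id 6, lev 2), share (id 8, lev 2), music (id 9, lev 2).
Iteration 3: rows with parent_dir in {6,8,9} -> data (id 10, lev 3).
Iteration 4: no rows with parent_dir in {10}; recursion stops.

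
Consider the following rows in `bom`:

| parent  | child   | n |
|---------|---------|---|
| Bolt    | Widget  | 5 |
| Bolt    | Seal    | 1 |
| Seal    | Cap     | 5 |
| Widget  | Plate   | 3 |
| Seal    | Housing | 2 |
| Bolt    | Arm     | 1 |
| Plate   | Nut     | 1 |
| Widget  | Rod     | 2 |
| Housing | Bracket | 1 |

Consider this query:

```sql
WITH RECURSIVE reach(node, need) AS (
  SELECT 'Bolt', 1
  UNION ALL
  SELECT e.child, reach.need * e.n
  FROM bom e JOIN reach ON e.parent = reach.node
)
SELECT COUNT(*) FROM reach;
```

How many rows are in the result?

Base: (Bolt, need=1).
Iteration 1: components of {Bolt} -> Arm = 1*1 = 1, Seal = 1*1 = 1, Widget = 1*5 = 5.
Iteration 2: components of {Arm,Seal,Widget} -> Cap = 1*5 = 5, Housing = 1*2 = 2, Plate = 5*3 = 15, Rod = 5*2 = 10.
Iteration 3: components of {Cap,Housing,Plate,Rod} -> Bracket = 2*1 = 2, Nut = 15*1 = 15.
Iteration 4: no further components; recursion stops.
Total rows emitted: 10.

10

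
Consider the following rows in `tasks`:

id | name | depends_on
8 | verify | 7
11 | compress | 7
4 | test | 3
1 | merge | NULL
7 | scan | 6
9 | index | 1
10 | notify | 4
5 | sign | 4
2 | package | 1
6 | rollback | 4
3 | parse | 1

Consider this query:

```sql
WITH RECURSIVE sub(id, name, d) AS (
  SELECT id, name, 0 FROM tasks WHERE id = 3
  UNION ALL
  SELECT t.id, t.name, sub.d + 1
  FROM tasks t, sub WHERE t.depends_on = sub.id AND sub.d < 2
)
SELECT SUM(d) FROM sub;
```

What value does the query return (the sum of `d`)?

7

Base: id=3 (parse) at d 0.
Iteration 1: rows with depends_on in {3} -> test (id 4, d 1).
Iteration 2: rows with depends_on in {4} -> sign (id 5, d 2), rollback (id 6, d 2), notify (id 10, d 2).
Iteration 3: d < 2 fails for all current rows; recursion stops.
SUM(d) = 0 + 1 + 2 + 2 + 2 = 7.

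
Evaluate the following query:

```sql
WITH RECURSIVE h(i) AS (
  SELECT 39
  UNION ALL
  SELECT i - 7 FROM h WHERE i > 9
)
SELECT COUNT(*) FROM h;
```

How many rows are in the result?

Base: i=39.
Iteration 1: 39 > 9 holds -> i = 39 - 7 = 32.
Iteration 2: 32 > 9 holds -> i = 32 - 7 = 25.
Iteration 3: 25 > 9 holds -> i = 25 - 7 = 18.
Iteration 4: 18 > 9 holds -> i = 18 - 7 = 11.
Iteration 5: 11 > 9 holds -> i = 11 - 7 = 4.
Iteration 6: 4 > 9 fails; recursion stops.
Total rows emitted: 6.

6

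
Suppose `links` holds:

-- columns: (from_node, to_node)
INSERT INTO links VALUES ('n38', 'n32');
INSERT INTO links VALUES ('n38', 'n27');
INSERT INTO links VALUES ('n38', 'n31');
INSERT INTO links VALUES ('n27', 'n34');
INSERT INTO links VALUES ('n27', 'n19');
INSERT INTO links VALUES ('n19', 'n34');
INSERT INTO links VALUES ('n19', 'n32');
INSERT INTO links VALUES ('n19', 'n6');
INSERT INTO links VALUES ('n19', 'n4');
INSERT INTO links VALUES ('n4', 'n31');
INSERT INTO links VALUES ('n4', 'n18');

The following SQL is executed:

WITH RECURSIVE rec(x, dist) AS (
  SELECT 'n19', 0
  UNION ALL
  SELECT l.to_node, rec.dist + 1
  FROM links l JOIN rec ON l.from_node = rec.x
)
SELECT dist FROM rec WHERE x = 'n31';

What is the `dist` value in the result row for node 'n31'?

Base: (n19, dist=0).
Iteration 1: edges from {n19} -> (n32, dist=1), (n34, dist=1), (n4, dist=1), (n6, dist=1).
Iteration 2: edges from {n32,n34,n4,n6} -> (n18, dist=2), (n31, dist=2).
Iteration 3: no outgoing edges from {n18,n31}; recursion stops.

2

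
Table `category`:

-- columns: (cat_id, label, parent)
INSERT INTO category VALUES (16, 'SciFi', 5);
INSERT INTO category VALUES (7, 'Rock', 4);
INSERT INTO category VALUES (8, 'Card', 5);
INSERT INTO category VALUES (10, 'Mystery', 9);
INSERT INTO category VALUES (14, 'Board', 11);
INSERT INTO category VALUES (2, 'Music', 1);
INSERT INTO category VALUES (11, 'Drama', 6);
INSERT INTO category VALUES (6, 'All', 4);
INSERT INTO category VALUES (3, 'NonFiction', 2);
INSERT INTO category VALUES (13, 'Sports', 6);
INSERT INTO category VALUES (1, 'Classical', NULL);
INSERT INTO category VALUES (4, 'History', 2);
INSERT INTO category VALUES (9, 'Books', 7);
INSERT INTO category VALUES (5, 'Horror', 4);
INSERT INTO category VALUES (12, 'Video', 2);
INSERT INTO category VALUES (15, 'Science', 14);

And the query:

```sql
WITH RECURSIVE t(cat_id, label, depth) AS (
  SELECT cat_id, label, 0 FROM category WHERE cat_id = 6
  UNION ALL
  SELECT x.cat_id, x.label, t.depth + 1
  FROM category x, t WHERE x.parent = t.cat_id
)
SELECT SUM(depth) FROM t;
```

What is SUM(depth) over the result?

7

Base: cat_id=6 (All) at depth 0.
Iteration 1: rows with parent in {6} -> Drama (id 11, depth 1), Sports (id 13, depth 1).
Iteration 2: rows with parent in {11,13} -> Board (id 14, depth 2).
Iteration 3: rows with parent in {14} -> Science (id 15, depth 3).
Iteration 4: no rows with parent in {15}; recursion stops.
SUM(depth) = 0 + 1 + 1 + 2 + 3 = 7.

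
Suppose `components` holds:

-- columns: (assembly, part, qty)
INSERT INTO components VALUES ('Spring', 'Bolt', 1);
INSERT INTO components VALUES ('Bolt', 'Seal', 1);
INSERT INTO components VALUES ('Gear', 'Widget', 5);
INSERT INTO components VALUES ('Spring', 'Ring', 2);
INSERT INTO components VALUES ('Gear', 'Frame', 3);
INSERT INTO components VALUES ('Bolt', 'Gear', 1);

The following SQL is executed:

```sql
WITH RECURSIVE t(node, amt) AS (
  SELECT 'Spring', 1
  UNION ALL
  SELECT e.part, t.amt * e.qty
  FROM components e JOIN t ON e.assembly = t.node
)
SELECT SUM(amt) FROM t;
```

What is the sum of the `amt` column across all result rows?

Base: (Spring, amt=1).
Iteration 1: components of {Spring} -> Bolt = 1*1 = 1, Ring = 1*2 = 2.
Iteration 2: components of {Bolt,Ring} -> Gear = 1*1 = 1, Seal = 1*1 = 1.
Iteration 3: components of {Gear,Seal} -> Frame = 1*3 = 3, Widget = 1*5 = 5.
Iteration 4: no further components; recursion stops.
SUM(amt) = 1 + 1 + 2 + 1 + 1 + 5 + 3 = 14.

14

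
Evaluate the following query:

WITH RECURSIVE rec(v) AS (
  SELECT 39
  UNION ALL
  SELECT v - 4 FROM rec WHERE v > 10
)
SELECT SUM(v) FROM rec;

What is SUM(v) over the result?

Base: v=39.
Iteration 1: 39 > 10 holds -> v = 39 - 4 = 35.
Iteration 2: 35 > 10 holds -> v = 35 - 4 = 31.
Iteration 3: 31 > 10 holds -> v = 31 - 4 = 27.
Iteration 4: 27 > 10 holds -> v = 27 - 4 = 23.
Iteration 5: 23 > 10 holds -> v = 23 - 4 = 19.
Iteration 6: 19 > 10 holds -> v = 19 - 4 = 15.
Iteration 7: 15 > 10 holds -> v = 15 - 4 = 11.
Iteration 8: 11 > 10 holds -> v = 11 - 4 = 7.
Iteration 9: 7 > 10 fails; recursion stops.
SUM(v) = 39 + 35 + 31 + 27 + 23 + 19 + 15 + 11 + 7 = 207.

207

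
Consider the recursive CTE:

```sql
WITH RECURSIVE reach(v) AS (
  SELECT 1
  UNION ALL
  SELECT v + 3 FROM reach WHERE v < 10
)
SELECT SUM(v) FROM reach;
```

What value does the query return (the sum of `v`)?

22

Base: v=1.
Iteration 1: 1 < 10 holds -> v = 1 + 3 = 4.
Iteration 2: 4 < 10 holds -> v = 4 + 3 = 7.
Iteration 3: 7 < 10 holds -> v = 7 + 3 = 10.
Iteration 4: 10 < 10 fails; recursion stops.
SUM(v) = 1 + 4 + 7 + 10 = 22.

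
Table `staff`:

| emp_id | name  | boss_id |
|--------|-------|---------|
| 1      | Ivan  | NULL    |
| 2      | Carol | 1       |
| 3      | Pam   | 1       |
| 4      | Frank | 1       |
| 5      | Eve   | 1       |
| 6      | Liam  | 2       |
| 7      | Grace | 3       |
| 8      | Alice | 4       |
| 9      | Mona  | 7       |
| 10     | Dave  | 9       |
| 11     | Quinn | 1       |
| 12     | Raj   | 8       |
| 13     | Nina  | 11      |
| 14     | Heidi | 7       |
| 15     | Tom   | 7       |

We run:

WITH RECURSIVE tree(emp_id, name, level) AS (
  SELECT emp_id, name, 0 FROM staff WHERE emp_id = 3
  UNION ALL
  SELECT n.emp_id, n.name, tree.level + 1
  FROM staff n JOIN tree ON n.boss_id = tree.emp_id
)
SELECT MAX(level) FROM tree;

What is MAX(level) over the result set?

3

Base: emp_id=3 (Pam) at level 0.
Iteration 1: rows with boss_id in {3} -> Grace (id 7, level 1).
Iteration 2: rows with boss_id in {7} -> Mona (id 9, level 2), Heidi (id 14, level 2), Tom (id 15, level 2).
Iteration 3: rows with boss_id in {9,14,15} -> Dave (id 10, level 3).
Iteration 4: no rows with boss_id in {10}; recursion stops.
level values: 0, 1, 2, 2, 2, 3; the maximum is 3.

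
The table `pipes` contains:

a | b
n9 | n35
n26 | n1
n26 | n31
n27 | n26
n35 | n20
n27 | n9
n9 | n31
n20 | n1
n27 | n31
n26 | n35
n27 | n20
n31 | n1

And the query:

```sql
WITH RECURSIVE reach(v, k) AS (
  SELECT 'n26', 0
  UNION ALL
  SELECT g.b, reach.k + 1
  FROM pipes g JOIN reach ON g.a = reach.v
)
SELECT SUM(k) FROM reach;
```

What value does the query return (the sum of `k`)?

10

Base: (n26, k=0).
Iteration 1: edges from {n26} -> (n1, k=1), (n31, k=1), (n35, k=1).
Iteration 2: edges from {n1,n31,n35} -> (n1, k=2), (n20, k=2).
Iteration 3: edges from {n1,n20} -> (n1, k=3).
Iteration 4: no outgoing edges from {n1}; recursion stops.
SUM(k) = 0 + 1 + 1 + 1 + 2 + 2 + 3 = 10.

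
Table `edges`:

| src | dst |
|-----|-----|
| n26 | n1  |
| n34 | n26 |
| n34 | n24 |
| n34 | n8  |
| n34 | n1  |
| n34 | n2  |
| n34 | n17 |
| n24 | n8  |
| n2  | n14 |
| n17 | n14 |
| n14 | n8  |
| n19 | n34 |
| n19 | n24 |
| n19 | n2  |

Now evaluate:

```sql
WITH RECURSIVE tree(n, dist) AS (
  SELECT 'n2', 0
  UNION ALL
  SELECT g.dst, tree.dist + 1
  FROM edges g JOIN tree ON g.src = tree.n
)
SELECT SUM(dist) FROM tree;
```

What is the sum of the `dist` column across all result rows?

Base: (n2, dist=0).
Iteration 1: edges from {n2} -> (n14, dist=1).
Iteration 2: edges from {n14} -> (n8, dist=2).
Iteration 3: no outgoing edges from {n8}; recursion stops.
SUM(dist) = 0 + 1 + 2 = 3.

3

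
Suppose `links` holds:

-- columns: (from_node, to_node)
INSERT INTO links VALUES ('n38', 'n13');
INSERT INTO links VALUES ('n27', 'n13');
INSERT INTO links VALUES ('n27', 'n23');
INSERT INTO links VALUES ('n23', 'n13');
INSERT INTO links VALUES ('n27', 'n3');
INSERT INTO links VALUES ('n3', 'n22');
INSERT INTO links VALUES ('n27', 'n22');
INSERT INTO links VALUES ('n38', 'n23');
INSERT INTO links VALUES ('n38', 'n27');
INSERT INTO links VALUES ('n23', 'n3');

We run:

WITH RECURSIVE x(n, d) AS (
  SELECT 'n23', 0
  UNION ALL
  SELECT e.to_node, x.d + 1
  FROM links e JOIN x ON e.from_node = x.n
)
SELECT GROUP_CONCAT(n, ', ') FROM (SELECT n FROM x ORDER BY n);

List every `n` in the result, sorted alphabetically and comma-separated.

Base: (n23, d=0).
Iteration 1: edges from {n23} -> (n13, d=1), (n3, d=1).
Iteration 2: edges from {n13,n3} -> (n22, d=2).
Iteration 3: no outgoing edges from {n22}; recursion stops.

n13, n22, n23, n3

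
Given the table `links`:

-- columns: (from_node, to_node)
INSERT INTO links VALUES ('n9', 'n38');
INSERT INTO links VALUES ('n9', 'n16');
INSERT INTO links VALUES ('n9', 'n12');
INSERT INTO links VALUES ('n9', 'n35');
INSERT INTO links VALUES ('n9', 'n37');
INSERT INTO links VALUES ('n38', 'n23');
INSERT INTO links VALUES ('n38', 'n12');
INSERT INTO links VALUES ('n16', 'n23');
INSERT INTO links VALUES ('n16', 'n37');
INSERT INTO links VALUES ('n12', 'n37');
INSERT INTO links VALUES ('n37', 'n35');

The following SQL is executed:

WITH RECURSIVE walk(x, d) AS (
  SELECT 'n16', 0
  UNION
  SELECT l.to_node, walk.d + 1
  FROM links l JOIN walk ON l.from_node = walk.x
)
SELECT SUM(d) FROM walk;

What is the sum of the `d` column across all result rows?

Base: (n16, d=0).
Iteration 1: edges from {n16} -> (n23, d=1), (n37, d=1).
Iteration 2: edges from {n23,n37} -> (n35, d=2).
Iteration 3: no outgoing edges from {n35}; recursion stops.
SUM(d) = 0 + 1 + 1 + 2 = 4.

4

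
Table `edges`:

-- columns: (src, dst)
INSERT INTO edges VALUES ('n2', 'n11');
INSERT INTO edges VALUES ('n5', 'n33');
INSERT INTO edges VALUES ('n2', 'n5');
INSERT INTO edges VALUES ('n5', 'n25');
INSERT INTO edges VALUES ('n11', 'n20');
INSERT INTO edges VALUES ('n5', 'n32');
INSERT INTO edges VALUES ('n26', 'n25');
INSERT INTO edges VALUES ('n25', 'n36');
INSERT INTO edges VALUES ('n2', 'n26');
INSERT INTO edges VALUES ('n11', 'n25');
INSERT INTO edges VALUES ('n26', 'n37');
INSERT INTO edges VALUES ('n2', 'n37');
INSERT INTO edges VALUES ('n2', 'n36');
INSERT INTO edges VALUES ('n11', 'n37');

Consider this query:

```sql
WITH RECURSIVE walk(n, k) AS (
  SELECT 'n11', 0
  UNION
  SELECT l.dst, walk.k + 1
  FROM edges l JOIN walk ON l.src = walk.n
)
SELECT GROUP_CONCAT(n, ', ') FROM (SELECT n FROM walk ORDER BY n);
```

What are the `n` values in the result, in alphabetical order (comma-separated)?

n11, n20, n25, n36, n37

Base: (n11, k=0).
Iteration 1: edges from {n11} -> (n20, k=1), (n25, k=1), (n37, k=1).
Iteration 2: edges from {n20,n25,n37} -> (n36, k=2).
Iteration 3: no outgoing edges from {n36}; recursion stops.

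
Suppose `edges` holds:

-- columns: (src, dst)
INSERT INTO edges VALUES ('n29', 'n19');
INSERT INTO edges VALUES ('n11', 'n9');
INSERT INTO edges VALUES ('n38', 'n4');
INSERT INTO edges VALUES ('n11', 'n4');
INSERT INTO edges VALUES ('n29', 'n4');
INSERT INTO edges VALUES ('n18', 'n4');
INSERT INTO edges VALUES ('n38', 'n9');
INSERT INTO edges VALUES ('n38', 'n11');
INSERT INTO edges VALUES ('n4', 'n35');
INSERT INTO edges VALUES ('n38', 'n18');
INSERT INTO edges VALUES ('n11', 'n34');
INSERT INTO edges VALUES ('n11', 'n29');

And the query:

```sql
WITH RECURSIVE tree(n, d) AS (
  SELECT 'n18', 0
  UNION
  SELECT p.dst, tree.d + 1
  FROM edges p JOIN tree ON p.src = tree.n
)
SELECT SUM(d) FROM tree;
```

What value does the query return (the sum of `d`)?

3

Base: (n18, d=0).
Iteration 1: edges from {n18} -> (n4, d=1).
Iteration 2: edges from {n4} -> (n35, d=2).
Iteration 3: no outgoing edges from {n35}; recursion stops.
SUM(d) = 0 + 1 + 2 = 3.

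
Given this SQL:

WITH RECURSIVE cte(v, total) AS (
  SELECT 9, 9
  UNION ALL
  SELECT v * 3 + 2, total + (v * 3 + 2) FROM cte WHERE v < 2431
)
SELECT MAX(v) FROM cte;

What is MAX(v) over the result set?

7289

Base: v=9, total=9.
Iteration 1: 9 < 2431 holds -> v = 9 * 3 + 2 = 29, total = 9 + 29 = 38.
Iteration 2: 29 < 2431 holds -> v = 29 * 3 + 2 = 89, total = 38 + 89 = 127.
Iteration 3: 89 < 2431 holds -> v = 89 * 3 + 2 = 269, total = 127 + 269 = 396.
Iteration 4: 269 < 2431 holds -> v = 269 * 3 + 2 = 809, total = 396 + 809 = 1205.
Iteration 5: 809 < 2431 holds -> v = 809 * 3 + 2 = 2429, total = 1205 + 2429 = 3634.
Iteration 6: 2429 < 2431 holds -> v = 2429 * 3 + 2 = 7289, total = 3634 + 7289 = 10923.
Iteration 7: 7289 < 2431 fails; recursion stops.
v values: 9, 29, 89, 269, 809, 2429, 7289; the maximum is 7289.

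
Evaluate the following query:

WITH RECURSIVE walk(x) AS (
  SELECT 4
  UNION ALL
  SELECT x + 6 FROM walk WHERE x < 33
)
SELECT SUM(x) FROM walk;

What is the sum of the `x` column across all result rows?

Base: x=4.
Iteration 1: 4 < 33 holds -> x = 4 + 6 = 10.
Iteration 2: 10 < 33 holds -> x = 10 + 6 = 16.
Iteration 3: 16 < 33 holds -> x = 16 + 6 = 22.
Iteration 4: 22 < 33 holds -> x = 22 + 6 = 28.
Iteration 5: 28 < 33 holds -> x = 28 + 6 = 34.
Iteration 6: 34 < 33 fails; recursion stops.
SUM(x) = 4 + 10 + 16 + 22 + 28 + 34 = 114.

114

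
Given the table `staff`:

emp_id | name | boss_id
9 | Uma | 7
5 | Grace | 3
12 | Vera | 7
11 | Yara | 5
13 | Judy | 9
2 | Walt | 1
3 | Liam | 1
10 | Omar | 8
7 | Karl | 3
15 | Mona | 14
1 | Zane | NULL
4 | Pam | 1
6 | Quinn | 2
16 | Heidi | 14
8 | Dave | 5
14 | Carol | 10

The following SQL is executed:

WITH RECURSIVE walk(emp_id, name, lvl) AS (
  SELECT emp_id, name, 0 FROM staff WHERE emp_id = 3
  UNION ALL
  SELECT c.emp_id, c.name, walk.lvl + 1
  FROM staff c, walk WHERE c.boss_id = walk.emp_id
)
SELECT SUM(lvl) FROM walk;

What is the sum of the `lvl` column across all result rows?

Base: emp_id=3 (Liam) at lvl 0.
Iteration 1: rows with boss_id in {3} -> Grace (id 5, lvl 1), Karl (id 7, lvl 1).
Iteration 2: rows with boss_id in {5,7} -> Dave (id 8, lvl 2), Uma (id 9, lvl 2), Yara (id 11, lvl 2), Vera (id 12, lvl 2).
Iteration 3: rows with boss_id in {8,9,11,12} -> Omar (id 10, lvl 3), Judy (id 13, lvl 3).
Iteration 4: rows with boss_id in {10,13} -> Carol (id 14, lvl 4).
Iteration 5: rows with boss_id in {14} -> Mona (id 15, lvl 5), Heidi (id 16, lvl 5).
Iteration 6: no rows with boss_id in {15,16}; recursion stops.
SUM(lvl) = 0 + 1 + 1 + 2 + 2 + 2 + 2 + 3 + 3 + 4 + 5 + 5 = 30.

30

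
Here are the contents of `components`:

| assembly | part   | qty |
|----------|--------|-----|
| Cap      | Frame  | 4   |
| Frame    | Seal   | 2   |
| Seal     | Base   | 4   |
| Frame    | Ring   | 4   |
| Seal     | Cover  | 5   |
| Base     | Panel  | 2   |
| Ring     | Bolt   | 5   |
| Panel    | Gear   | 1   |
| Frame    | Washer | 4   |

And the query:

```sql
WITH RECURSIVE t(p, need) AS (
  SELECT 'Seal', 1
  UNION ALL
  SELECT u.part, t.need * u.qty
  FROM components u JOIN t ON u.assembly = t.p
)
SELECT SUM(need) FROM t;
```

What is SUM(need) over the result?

Base: (Seal, need=1).
Iteration 1: components of {Seal} -> Base = 1*4 = 4, Cover = 1*5 = 5.
Iteration 2: components of {Base,Cover} -> Panel = 4*2 = 8.
Iteration 3: components of {Panel} -> Gear = 8*1 = 8.
Iteration 4: no further components; recursion stops.
SUM(need) = 1 + 4 + 5 + 8 + 8 = 26.

26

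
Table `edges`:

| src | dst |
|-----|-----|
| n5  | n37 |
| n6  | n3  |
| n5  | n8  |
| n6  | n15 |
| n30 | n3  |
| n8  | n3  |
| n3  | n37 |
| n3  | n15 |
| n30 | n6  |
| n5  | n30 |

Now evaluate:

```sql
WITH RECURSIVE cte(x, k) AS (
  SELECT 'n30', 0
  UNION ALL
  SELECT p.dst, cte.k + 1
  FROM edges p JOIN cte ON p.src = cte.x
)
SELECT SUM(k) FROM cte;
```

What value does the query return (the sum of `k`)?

16

Base: (n30, k=0).
Iteration 1: edges from {n30} -> (n3, k=1), (n6, k=1).
Iteration 2: edges from {n3,n6} -> (n15, k=2) x2, (n3, k=2), (n37, k=2). [UNION ALL keeps all 4 new rows, including repeats]
Iteration 3: edges from {n15,n3,n37} -> (n15, k=3), (n37, k=3).
Iteration 4: no outgoing edges from {n15,n37}; recursion stops.
SUM(k) = 0 + 1 + 1 + 2 + 2 + 2 + 2 + 3 + 3 = 16.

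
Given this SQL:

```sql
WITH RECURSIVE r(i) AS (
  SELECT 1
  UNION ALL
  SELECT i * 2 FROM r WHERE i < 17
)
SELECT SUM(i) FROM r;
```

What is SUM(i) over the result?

Base: i=1.
Iteration 1: 1 < 17 holds -> i = 1 * 2 = 2.
Iteration 2: 2 < 17 holds -> i = 2 * 2 = 4.
Iteration 3: 4 < 17 holds -> i = 4 * 2 = 8.
Iteration 4: 8 < 17 holds -> i = 8 * 2 = 16.
Iteration 5: 16 < 17 holds -> i = 16 * 2 = 32.
Iteration 6: 32 < 17 fails; recursion stops.
SUM(i) = 1 + 2 + 4 + 8 + 16 + 32 = 63.

63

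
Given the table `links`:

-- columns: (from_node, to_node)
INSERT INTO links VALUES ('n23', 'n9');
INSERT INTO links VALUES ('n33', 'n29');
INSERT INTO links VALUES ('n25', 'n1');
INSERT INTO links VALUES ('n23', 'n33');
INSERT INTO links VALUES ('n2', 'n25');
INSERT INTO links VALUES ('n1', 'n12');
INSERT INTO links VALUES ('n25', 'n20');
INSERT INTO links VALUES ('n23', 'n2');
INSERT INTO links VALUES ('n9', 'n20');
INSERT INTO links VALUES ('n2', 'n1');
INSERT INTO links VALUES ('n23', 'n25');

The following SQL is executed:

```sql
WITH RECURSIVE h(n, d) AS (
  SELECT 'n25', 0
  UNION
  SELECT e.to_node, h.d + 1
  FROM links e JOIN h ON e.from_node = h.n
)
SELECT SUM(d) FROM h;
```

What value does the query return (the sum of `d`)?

4

Base: (n25, d=0).
Iteration 1: edges from {n25} -> (n1, d=1), (n20, d=1).
Iteration 2: edges from {n1,n20} -> (n12, d=2).
Iteration 3: no outgoing edges from {n12}; recursion stops.
SUM(d) = 0 + 1 + 1 + 2 = 4.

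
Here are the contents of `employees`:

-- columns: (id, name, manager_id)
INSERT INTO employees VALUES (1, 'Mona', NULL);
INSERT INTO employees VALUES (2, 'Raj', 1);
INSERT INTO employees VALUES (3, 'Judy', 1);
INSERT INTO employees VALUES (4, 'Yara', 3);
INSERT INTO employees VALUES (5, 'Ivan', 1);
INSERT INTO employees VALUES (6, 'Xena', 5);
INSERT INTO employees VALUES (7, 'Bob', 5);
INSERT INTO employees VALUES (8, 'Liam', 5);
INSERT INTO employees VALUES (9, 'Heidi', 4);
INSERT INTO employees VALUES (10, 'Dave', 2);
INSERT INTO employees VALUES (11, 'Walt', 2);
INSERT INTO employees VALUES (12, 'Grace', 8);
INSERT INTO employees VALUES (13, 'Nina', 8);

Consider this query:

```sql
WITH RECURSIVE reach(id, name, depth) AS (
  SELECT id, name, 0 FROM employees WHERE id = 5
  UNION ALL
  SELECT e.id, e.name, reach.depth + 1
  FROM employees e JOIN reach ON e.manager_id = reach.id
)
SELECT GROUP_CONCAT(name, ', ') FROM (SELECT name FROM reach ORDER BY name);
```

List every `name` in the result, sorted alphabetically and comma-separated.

Base: id=5 (Ivan) at depth 0.
Iteration 1: rows with manager_id in {5} -> Xena (id 6, depth 1), Bob (id 7, depth 1), Liam (id 8, depth 1).
Iteration 2: rows with manager_id in {6,7,8} -> Grace (id 12, depth 2), Nina (id 13, depth 2).
Iteration 3: no rows with manager_id in {12,13}; recursion stops.

Bob, Grace, Ivan, Liam, Nina, Xena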